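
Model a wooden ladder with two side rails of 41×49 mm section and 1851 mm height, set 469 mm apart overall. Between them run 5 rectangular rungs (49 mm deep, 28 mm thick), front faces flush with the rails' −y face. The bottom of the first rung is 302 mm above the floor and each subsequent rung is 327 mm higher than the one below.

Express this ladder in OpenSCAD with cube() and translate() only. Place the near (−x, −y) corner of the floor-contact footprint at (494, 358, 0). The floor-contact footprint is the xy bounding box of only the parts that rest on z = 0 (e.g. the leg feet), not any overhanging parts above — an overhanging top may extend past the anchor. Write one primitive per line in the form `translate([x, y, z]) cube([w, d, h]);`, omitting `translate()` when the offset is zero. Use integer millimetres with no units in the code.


// rung span = 469 - 2*41 = 387
// rung[k] z = 302 + k*327
translate([494, 358, 0]) cube([41, 49, 1851]);
translate([922, 358, 0]) cube([41, 49, 1851]);
translate([535, 358, 302]) cube([387, 49, 28]);
translate([535, 358, 629]) cube([387, 49, 28]);
translate([535, 358, 956]) cube([387, 49, 28]);
translate([535, 358, 1283]) cube([387, 49, 28]);
translate([535, 358, 1610]) cube([387, 49, 28]);


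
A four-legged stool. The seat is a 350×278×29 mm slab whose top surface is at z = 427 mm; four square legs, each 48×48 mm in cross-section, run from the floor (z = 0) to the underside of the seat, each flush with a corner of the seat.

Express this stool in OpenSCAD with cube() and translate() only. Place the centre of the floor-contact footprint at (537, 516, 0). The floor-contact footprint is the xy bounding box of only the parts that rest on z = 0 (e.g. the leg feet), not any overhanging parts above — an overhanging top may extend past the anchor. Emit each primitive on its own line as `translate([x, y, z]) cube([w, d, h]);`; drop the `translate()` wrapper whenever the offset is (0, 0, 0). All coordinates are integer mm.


translate([362, 377, 398]) cube([350, 278, 29]);
translate([362, 377, 0]) cube([48, 48, 398]);
translate([664, 377, 0]) cube([48, 48, 398]);
translate([362, 607, 0]) cube([48, 48, 398]);
translate([664, 607, 0]) cube([48, 48, 398]);


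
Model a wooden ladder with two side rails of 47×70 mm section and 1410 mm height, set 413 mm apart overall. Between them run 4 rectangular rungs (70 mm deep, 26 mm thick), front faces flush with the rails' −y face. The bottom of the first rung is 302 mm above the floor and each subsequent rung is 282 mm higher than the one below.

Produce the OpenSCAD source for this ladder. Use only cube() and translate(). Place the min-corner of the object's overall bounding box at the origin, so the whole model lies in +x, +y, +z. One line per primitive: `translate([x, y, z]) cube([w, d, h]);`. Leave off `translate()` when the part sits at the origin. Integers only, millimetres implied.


cube([47, 70, 1410]);
translate([366, 0, 0]) cube([47, 70, 1410]);
translate([47, 0, 302]) cube([319, 70, 26]);
translate([47, 0, 584]) cube([319, 70, 26]);
translate([47, 0, 866]) cube([319, 70, 26]);
translate([47, 0, 1148]) cube([319, 70, 26]);


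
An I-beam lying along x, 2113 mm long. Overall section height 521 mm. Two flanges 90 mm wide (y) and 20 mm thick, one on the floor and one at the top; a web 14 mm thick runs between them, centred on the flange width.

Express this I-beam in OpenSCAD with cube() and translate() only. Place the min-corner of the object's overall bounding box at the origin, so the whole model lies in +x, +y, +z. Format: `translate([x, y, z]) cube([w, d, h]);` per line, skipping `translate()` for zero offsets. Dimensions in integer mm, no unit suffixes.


cube([2113, 90, 20]);
translate([0, 38, 20]) cube([2113, 14, 481]);
translate([0, 0, 501]) cube([2113, 90, 20]);


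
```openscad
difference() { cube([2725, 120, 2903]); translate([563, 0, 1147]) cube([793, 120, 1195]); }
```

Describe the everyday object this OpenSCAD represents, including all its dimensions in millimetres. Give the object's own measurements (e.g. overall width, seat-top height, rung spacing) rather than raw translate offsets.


A wall 2725 mm long (x), 120 mm thick (y), 2903 mm tall, with a rectangular window opening cut through it. The opening is 793 mm wide and 1195 mm tall; its sill is at z = 1147 mm and its near (−x) edge is 563 mm from the wall's −x end. The opening passes through the full wall thickness.


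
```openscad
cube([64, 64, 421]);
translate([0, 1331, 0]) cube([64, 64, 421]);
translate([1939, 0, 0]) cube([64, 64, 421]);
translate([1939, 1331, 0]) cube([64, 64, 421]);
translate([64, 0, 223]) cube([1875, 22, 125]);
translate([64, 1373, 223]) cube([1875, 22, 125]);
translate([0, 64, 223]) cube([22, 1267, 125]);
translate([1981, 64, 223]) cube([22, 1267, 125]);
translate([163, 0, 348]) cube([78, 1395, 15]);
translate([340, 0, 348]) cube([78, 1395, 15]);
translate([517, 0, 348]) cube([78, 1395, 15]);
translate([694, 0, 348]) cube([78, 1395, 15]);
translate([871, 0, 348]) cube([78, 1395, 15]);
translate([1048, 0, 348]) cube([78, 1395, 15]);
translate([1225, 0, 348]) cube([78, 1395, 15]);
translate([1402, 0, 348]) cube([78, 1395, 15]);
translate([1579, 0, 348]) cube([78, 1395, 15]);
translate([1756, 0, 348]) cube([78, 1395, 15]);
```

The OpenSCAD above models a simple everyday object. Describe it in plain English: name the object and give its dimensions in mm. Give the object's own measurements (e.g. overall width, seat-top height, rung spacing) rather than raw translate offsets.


A bed frame 2003 mm long (x) by 1395 mm wide (y). Four 64×64 mm corner posts, 421 mm tall, at the corners of the footprint. Four rails of 22 mm thickness and 125 mm height run between adjacent posts with their undersides at z = 223 mm, their outer faces flush with the outside of the frame (the two x-running rails run between the posts' inner faces; the two y-running rails run between the posts' inner faces). 10 slats, each 78 mm wide (x) and 15 mm thick, lie across the top of the two x-running rails, running the full 1395 mm width of the frame in y; along x they sit between the end posts with a 99 mm gap after the −x posts and between neighbouring slats, leaving 105 mm before the +x posts.


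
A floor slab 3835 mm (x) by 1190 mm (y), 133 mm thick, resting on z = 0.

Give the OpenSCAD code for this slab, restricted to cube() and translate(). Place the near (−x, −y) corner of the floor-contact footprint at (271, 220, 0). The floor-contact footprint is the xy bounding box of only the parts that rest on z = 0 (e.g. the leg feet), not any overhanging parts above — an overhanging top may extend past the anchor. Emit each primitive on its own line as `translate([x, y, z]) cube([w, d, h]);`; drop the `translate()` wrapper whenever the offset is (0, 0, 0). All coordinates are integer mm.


translate([271, 220, 0]) cube([3835, 1190, 133]);


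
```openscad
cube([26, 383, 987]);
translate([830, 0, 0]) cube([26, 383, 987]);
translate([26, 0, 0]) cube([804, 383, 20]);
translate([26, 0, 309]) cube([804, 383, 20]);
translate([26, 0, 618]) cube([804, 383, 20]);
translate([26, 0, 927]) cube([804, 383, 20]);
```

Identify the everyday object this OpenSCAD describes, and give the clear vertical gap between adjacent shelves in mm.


A bookshelf. The clear shelf gap is 289 mm.

Two tall side panels with 4 horizontal boards between them — a bookshelf. The first two shelf undersides are at z = 0 and z = 309; with shelf thickness 20, the clear gap is 309 − 0 − 20 = 289 mm.


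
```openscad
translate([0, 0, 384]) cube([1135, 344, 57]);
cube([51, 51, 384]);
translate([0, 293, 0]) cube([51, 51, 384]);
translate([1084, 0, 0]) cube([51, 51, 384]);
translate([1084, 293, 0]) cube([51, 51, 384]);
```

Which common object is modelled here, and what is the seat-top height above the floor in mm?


A bench. The seat-top height is 441 mm.

A long slab on four corner posts — a bench. The slab sits at z = 384 with thickness 57, so the top is 384 + 57 = 441 mm.


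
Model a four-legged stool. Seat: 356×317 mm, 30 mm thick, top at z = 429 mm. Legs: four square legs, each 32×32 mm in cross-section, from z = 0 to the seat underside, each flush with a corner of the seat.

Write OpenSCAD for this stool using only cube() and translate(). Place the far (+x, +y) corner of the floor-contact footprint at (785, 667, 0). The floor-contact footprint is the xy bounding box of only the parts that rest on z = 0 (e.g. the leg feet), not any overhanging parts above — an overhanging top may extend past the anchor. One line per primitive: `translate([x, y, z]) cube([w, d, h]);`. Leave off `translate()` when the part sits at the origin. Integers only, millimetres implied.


// leg_h = 429 - 30 = 399
translate([429, 350, 399]) cube([356, 317, 30]);
translate([429, 350, 0]) cube([32, 32, 399]);
translate([753, 350, 0]) cube([32, 32, 399]);
translate([429, 635, 0]) cube([32, 32, 399]);
translate([753, 635, 0]) cube([32, 32, 399]);


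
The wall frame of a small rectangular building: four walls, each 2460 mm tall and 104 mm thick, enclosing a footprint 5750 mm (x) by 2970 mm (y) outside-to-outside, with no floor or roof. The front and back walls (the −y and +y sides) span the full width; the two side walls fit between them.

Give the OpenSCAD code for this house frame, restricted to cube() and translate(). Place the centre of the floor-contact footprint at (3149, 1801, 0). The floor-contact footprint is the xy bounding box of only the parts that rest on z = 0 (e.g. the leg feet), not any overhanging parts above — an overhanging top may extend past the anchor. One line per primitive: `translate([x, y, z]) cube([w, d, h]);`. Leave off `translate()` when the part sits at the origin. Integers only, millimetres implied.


translate([274, 316, 0]) cube([5750, 104, 2460]);
translate([274, 3182, 0]) cube([5750, 104, 2460]);
translate([274, 420, 0]) cube([104, 2762, 2460]);
translate([5920, 420, 0]) cube([104, 2762, 2460]);


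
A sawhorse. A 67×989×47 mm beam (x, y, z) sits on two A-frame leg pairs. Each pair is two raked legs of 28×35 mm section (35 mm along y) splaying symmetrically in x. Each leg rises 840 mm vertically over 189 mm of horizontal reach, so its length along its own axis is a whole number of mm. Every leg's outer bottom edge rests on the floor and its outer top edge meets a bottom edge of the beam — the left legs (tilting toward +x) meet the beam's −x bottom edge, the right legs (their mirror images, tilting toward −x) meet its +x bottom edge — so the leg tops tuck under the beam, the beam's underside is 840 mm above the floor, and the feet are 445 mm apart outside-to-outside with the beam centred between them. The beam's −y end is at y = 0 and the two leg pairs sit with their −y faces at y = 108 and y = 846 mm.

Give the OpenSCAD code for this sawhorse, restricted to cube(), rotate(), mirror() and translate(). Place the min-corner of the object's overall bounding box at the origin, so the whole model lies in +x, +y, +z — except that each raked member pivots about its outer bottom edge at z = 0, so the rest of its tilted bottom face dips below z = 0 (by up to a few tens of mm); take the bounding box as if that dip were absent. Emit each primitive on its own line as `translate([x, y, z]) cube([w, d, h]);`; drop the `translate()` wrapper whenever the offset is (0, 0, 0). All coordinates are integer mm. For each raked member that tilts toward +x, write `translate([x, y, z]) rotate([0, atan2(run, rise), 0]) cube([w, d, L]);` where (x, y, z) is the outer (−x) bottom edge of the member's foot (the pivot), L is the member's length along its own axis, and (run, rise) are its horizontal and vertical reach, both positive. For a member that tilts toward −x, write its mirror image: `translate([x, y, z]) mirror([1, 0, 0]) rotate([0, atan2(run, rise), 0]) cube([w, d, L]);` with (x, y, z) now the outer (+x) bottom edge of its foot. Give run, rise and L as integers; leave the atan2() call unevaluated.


// leg length = √(189² + 840²) = 861
// right-leg outer foot x = 2·189 + 67 = 445
// beam min-corner = (189, 0, 840)
translate([189, 0, 840]) cube([67, 989, 47]);
translate([0, 108, 0]) rotate([0, atan2(189, 840), 0]) cube([28, 35, 861]);
translate([445, 108, 0]) mirror([1, 0, 0]) rotate([0, atan2(189, 840), 0]) cube([28, 35, 861]);
translate([0, 846, 0]) rotate([0, atan2(189, 840), 0]) cube([28, 35, 861]);
translate([445, 846, 0]) mirror([1, 0, 0]) rotate([0, atan2(189, 840), 0]) cube([28, 35, 861]);


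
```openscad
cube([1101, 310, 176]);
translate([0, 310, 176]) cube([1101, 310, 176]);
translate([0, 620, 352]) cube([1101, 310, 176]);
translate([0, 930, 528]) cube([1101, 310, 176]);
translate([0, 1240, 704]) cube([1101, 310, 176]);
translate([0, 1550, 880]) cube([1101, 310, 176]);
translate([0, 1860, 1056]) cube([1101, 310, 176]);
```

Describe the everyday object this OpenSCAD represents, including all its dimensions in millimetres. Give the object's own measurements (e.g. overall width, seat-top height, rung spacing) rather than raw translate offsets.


A straight staircase of 7 solid steps. Each step is 1101 mm wide (x), 310 mm deep (y, the going) and 176 mm tall (the rise). The first step rests on the floor; each subsequent step sits one going further in +y and one rise higher in +z, directly behind and above the previous step with no overlap.


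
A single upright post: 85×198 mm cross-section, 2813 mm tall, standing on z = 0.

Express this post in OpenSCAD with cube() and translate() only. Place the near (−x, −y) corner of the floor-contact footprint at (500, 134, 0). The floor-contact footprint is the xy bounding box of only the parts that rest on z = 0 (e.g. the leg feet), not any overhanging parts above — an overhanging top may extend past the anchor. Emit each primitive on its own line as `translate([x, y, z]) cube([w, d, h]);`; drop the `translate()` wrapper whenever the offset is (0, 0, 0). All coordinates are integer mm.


translate([500, 134, 0]) cube([85, 198, 2813]);


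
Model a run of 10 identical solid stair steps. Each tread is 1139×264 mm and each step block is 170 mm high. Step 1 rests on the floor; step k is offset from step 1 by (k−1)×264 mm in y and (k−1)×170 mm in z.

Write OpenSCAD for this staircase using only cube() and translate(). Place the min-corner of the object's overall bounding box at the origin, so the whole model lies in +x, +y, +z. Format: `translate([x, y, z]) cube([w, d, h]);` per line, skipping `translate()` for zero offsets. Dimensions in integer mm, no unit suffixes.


cube([1139, 264, 170]);
translate([0, 264, 170]) cube([1139, 264, 170]);
translate([0, 528, 340]) cube([1139, 264, 170]);
translate([0, 792, 510]) cube([1139, 264, 170]);
translate([0, 1056, 680]) cube([1139, 264, 170]);
translate([0, 1320, 850]) cube([1139, 264, 170]);
translate([0, 1584, 1020]) cube([1139, 264, 170]);
translate([0, 1848, 1190]) cube([1139, 264, 170]);
translate([0, 2112, 1360]) cube([1139, 264, 170]);
translate([0, 2376, 1530]) cube([1139, 264, 170]);


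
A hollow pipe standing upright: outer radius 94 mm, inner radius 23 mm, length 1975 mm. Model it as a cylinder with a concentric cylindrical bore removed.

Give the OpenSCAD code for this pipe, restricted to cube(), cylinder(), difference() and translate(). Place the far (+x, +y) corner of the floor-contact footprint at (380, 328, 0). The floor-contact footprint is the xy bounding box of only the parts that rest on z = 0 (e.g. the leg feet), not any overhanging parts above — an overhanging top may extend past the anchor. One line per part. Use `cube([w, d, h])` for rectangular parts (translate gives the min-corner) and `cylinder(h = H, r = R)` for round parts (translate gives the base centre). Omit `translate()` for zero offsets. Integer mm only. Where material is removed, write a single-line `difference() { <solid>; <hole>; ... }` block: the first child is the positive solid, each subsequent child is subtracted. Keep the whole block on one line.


difference() { translate([286, 234, 0]) cylinder(h = 1975, r = 94); translate([286, 234, 0]) cylinder(h = 1975, r = 23); }


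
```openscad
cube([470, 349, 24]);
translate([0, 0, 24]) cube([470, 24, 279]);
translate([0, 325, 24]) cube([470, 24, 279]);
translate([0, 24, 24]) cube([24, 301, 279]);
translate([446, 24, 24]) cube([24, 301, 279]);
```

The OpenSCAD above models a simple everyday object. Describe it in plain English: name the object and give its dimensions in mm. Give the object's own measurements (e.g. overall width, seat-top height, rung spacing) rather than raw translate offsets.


An open-topped rectangular box: outside dimensions 470×349×303 mm, with a uniform wall and base thickness of 24 mm. The base is a full 470×349 slab on the floor; four walls sit on top of the base. The front and back walls (the −y and +y sides) span the full width; the two side walls fit between them.


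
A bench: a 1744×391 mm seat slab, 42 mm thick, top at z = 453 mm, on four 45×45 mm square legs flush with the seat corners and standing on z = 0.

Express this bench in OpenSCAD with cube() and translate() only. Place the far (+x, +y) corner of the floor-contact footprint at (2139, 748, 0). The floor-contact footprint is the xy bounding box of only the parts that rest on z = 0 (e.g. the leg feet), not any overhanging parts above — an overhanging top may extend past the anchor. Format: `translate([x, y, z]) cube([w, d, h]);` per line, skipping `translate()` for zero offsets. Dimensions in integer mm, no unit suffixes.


translate([395, 357, 411]) cube([1744, 391, 42]);
translate([395, 357, 0]) cube([45, 45, 411]);
translate([395, 703, 0]) cube([45, 45, 411]);
translate([2094, 357, 0]) cube([45, 45, 411]);
translate([2094, 703, 0]) cube([45, 45, 411]);


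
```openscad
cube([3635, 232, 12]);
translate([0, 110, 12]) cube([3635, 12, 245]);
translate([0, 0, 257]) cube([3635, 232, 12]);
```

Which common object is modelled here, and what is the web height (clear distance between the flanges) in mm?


An I-beam. The web height is 245 mm.

Two wide flanges with a thin centred web — an I-beam. Overall 269 mm minus two 12 mm flanges gives a web of 269 − 2·12 = 245 mm.


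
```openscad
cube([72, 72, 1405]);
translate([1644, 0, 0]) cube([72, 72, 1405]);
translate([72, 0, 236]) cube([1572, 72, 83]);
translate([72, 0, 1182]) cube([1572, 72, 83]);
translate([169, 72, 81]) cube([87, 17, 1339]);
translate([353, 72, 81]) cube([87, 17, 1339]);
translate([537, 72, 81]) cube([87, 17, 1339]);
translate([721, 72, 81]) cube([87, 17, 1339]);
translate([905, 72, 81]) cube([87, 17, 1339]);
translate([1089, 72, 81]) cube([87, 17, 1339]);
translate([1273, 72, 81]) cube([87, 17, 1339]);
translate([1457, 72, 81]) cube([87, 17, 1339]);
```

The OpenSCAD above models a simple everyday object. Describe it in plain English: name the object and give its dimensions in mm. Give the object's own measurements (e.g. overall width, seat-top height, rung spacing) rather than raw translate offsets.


A fence section. Two 72×72 mm posts, 1405 mm tall, stand on the floor with a clear span of 1572 mm between their inner faces. Two horizontal rails of 72×83 mm section span the gap between the posts with their undersides at z = 236 mm and z = 1182 mm, flush with the posts' −y face. 8 pickets, each 87 mm wide, 17 mm thick and 1339 mm tall, are fixed to the +y face of the rails with their bottoms at z = 81 mm, spaced across the span with a 97 mm gap after the −x post and between neighbouring pickets, with 100 mm left before the +x post.


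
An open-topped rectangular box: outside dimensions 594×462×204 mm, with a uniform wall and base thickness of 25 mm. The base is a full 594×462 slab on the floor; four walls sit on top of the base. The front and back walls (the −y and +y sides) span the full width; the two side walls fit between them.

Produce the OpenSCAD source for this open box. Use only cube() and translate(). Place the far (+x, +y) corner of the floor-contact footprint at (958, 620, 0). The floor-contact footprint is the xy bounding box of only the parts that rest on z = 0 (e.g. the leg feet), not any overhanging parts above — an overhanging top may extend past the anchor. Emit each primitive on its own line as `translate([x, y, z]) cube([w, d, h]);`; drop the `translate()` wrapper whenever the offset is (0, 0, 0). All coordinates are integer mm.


translate([364, 158, 0]) cube([594, 462, 25]);
translate([364, 158, 25]) cube([594, 25, 179]);
translate([364, 595, 25]) cube([594, 25, 179]);
translate([364, 183, 25]) cube([25, 412, 179]);
translate([933, 183, 25]) cube([25, 412, 179]);


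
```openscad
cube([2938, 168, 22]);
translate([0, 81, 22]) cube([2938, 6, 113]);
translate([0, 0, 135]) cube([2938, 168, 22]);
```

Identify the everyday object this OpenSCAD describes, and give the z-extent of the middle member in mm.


An I-beam. The web height is 113 mm.

Two wide flanges with a thin centred web — an I-beam. Overall 157 mm minus two 22 mm flanges gives a web of 157 − 2·22 = 113 mm.


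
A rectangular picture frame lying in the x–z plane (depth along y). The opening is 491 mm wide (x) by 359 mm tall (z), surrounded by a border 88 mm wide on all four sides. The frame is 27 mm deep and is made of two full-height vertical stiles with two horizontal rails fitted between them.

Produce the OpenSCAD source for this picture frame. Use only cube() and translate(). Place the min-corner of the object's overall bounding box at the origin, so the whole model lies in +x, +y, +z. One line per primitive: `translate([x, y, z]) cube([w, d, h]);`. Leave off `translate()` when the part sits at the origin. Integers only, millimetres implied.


cube([88, 27, 535]);
translate([579, 0, 0]) cube([88, 27, 535]);
translate([88, 0, 0]) cube([491, 27, 88]);
translate([88, 0, 447]) cube([491, 27, 88]);


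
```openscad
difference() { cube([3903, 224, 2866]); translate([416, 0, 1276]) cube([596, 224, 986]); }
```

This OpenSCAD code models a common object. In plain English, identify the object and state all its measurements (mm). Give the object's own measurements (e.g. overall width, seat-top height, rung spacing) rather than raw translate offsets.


A wall 3903 mm long (x), 224 mm thick (y), 2866 mm tall, with a rectangular window opening cut through it. The opening is 596 mm wide and 986 mm tall; its sill is at z = 1276 mm and its near (−x) edge is 416 mm from the wall's −x end. The opening passes through the full wall thickness.


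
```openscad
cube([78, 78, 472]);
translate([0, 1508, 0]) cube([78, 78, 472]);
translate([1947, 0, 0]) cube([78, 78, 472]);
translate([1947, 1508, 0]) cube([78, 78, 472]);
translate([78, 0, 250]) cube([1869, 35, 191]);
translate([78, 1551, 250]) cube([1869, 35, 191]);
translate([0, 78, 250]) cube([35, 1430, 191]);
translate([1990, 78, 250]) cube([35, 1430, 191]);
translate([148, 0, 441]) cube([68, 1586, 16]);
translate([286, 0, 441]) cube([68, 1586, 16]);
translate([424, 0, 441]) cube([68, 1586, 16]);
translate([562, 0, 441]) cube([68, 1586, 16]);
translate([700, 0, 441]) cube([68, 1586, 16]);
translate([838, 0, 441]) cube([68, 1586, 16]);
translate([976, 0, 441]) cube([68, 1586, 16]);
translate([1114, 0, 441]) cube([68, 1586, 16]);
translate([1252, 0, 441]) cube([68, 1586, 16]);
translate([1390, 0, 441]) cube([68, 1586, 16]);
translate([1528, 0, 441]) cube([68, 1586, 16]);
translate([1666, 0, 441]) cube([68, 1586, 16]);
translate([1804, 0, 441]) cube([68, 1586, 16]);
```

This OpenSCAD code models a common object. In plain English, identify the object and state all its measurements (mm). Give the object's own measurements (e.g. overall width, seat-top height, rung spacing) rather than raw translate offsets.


A bed frame 2025 mm long (x) by 1586 mm wide (y). Four 78×78 mm corner posts, 472 mm tall, at the corners of the footprint. Four rails of 35 mm thickness and 191 mm height run between adjacent posts with their undersides at z = 250 mm, their outer faces flush with the outside of the frame (the two x-running rails run between the posts' inner faces; the two y-running rails run between the posts' inner faces). 13 slats, each 68 mm wide (x) and 16 mm thick, lie across the top of the two x-running rails, running the full 1586 mm width of the frame in y; along x they sit between the end posts with a 70 mm gap after the −x posts and between neighbouring slats, leaving 75 mm before the +x posts.


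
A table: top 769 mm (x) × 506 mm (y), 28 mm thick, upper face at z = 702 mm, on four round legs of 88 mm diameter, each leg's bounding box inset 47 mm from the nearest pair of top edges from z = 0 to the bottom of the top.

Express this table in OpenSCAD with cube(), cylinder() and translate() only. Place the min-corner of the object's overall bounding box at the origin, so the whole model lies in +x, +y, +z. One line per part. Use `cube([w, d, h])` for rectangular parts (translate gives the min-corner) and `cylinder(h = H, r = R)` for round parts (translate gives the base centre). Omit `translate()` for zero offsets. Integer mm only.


translate([0, 0, 674]) cube([769, 506, 28]);
translate([91, 91, 0]) cylinder(h = 674, r = 44);
translate([678, 91, 0]) cylinder(h = 674, r = 44);
translate([91, 415, 0]) cylinder(h = 674, r = 44);
translate([678, 415, 0]) cylinder(h = 674, r = 44);


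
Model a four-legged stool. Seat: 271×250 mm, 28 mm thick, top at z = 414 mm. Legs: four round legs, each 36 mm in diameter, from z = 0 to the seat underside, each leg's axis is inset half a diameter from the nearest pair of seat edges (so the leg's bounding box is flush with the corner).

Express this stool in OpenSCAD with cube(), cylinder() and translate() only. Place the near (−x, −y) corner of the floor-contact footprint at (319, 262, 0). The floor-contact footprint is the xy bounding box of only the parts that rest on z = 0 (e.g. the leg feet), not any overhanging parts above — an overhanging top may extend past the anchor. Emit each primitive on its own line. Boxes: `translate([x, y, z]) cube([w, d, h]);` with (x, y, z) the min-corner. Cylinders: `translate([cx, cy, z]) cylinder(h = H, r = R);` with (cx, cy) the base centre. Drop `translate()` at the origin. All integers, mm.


translate([319, 262, 386]) cube([271, 250, 28]);
translate([337, 280, 0]) cylinder(h = 386, r = 18);
translate([572, 280, 0]) cylinder(h = 386, r = 18);
translate([337, 494, 0]) cylinder(h = 386, r = 18);
translate([572, 494, 0]) cylinder(h = 386, r = 18);


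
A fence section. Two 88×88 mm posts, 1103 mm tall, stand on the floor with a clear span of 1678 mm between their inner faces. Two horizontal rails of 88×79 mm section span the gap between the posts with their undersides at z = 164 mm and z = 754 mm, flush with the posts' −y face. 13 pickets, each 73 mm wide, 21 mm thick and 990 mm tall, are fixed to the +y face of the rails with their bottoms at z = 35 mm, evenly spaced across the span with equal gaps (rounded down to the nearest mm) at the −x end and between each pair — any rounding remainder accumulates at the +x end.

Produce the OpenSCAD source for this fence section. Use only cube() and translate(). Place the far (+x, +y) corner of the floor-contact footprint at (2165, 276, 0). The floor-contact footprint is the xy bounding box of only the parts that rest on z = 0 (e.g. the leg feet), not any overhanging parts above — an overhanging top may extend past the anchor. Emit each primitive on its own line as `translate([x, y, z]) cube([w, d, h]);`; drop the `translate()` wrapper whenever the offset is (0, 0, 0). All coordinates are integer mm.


translate([311, 188, 0]) cube([88, 88, 1103]);
translate([2077, 188, 0]) cube([88, 88, 1103]);
translate([399, 188, 164]) cube([1678, 88, 79]);
translate([399, 188, 754]) cube([1678, 88, 79]);
translate([451, 276, 35]) cube([73, 21, 990]);
translate([576, 276, 35]) cube([73, 21, 990]);
translate([701, 276, 35]) cube([73, 21, 990]);
translate([826, 276, 35]) cube([73, 21, 990]);
translate([951, 276, 35]) cube([73, 21, 990]);
translate([1076, 276, 35]) cube([73, 21, 990]);
translate([1201, 276, 35]) cube([73, 21, 990]);
translate([1326, 276, 35]) cube([73, 21, 990]);
translate([1451, 276, 35]) cube([73, 21, 990]);
translate([1576, 276, 35]) cube([73, 21, 990]);
translate([1701, 276, 35]) cube([73, 21, 990]);
translate([1826, 276, 35]) cube([73, 21, 990]);
translate([1951, 276, 35]) cube([73, 21, 990]);


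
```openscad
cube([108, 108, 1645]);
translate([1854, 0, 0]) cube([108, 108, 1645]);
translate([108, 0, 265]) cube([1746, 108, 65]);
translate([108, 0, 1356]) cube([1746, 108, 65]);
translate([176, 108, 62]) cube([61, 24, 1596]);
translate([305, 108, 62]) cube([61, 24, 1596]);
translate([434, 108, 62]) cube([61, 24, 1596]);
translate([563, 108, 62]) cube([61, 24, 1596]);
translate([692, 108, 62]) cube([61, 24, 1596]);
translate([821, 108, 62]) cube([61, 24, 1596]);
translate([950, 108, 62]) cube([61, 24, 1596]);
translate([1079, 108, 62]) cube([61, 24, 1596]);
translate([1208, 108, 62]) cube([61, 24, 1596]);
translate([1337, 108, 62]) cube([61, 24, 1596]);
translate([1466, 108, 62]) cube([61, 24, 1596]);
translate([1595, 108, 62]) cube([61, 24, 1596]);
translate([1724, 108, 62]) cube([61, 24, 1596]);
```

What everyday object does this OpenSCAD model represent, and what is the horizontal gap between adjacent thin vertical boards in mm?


A fence section. The picket gap is 68 mm.

Two posts, two rails, 13 pickets — a fence section. Span 1746 mm holds 13 pickets of 61 mm with 14 equal gaps: ⌊(1746 − 13·61) / 14⌋ = 68 mm.


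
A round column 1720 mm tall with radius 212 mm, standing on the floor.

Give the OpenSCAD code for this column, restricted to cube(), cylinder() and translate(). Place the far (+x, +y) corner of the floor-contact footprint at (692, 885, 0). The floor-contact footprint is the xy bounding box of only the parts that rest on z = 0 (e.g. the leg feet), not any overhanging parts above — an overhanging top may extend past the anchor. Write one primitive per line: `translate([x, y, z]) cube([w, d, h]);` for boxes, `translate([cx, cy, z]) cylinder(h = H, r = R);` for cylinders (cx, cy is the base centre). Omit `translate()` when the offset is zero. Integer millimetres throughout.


translate([480, 673, 0]) cylinder(h = 1720, r = 212);


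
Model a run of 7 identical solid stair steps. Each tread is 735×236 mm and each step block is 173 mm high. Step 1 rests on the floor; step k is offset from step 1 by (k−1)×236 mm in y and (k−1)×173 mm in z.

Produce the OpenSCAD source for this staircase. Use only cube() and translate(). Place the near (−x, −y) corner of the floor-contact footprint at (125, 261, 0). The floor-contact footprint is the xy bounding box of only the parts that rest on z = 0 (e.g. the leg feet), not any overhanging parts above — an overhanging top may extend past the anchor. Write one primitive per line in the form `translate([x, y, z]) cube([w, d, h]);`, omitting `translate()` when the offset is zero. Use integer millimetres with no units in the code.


translate([125, 261, 0]) cube([735, 236, 173]);
translate([125, 497, 173]) cube([735, 236, 173]);
translate([125, 733, 346]) cube([735, 236, 173]);
translate([125, 969, 519]) cube([735, 236, 173]);
translate([125, 1205, 692]) cube([735, 236, 173]);
translate([125, 1441, 865]) cube([735, 236, 173]);
translate([125, 1677, 1038]) cube([735, 236, 173]);


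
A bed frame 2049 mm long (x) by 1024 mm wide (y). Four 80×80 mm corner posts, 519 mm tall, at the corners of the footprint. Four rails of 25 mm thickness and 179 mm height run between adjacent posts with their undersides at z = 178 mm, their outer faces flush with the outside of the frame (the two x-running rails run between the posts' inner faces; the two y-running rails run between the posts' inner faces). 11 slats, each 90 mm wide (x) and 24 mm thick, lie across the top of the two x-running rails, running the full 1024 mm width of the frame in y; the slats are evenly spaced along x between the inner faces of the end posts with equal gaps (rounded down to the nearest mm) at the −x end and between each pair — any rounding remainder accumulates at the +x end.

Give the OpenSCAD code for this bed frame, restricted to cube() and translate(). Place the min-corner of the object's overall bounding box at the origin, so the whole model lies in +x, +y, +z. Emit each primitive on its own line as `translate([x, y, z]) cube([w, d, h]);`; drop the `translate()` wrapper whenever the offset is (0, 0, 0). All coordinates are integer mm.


// slat z = rail_z + rail_h = 178 + 179 = 357
// slat gap = ⌊(1889 − 11·90) / 12⌋ = 74
cube([80, 80, 519]);
translate([0, 944, 0]) cube([80, 80, 519]);
translate([1969, 0, 0]) cube([80, 80, 519]);
translate([1969, 944, 0]) cube([80, 80, 519]);
translate([80, 0, 178]) cube([1889, 25, 179]);
translate([80, 999, 178]) cube([1889, 25, 179]);
translate([0, 80, 178]) cube([25, 864, 179]);
translate([2024, 80, 178]) cube([25, 864, 179]);
translate([154, 0, 357]) cube([90, 1024, 24]);
translate([318, 0, 357]) cube([90, 1024, 24]);
translate([482, 0, 357]) cube([90, 1024, 24]);
translate([646, 0, 357]) cube([90, 1024, 24]);
translate([810, 0, 357]) cube([90, 1024, 24]);
translate([974, 0, 357]) cube([90, 1024, 24]);
translate([1138, 0, 357]) cube([90, 1024, 24]);
translate([1302, 0, 357]) cube([90, 1024, 24]);
translate([1466, 0, 357]) cube([90, 1024, 24]);
translate([1630, 0, 357]) cube([90, 1024, 24]);
translate([1794, 0, 357]) cube([90, 1024, 24]);


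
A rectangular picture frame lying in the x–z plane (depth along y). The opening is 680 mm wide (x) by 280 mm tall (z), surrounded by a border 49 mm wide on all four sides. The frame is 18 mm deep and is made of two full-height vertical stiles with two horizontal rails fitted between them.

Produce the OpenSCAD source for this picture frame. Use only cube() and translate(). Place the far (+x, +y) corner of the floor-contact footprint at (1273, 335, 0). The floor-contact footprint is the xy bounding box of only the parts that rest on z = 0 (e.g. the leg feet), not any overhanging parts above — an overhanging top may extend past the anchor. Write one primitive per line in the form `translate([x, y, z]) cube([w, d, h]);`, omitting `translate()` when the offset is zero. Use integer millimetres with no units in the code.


translate([495, 317, 0]) cube([49, 18, 378]);
translate([1224, 317, 0]) cube([49, 18, 378]);
translate([544, 317, 0]) cube([680, 18, 49]);
translate([544, 317, 329]) cube([680, 18, 49]);


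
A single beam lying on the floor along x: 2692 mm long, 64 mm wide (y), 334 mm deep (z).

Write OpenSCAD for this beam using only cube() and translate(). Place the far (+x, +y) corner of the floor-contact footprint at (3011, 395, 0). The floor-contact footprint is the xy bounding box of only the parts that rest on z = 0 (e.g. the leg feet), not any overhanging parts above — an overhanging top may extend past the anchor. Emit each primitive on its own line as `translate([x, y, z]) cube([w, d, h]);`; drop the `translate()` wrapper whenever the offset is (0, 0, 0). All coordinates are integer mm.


translate([319, 331, 0]) cube([2692, 64, 334]);


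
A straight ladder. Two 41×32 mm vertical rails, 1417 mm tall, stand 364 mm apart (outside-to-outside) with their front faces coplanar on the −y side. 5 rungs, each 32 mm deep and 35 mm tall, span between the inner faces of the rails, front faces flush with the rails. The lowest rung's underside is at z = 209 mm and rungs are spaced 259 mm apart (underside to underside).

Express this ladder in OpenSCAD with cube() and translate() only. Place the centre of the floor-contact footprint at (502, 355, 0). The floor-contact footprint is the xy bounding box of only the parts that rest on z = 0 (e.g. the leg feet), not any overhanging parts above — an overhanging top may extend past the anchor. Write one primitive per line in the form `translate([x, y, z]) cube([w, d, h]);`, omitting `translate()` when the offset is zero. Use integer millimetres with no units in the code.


// rung span = 364 - 2*41 = 282
// rung[k] z = 209 + k*259
translate([320, 339, 0]) cube([41, 32, 1417]);
translate([643, 339, 0]) cube([41, 32, 1417]);
translate([361, 339, 209]) cube([282, 32, 35]);
translate([361, 339, 468]) cube([282, 32, 35]);
translate([361, 339, 727]) cube([282, 32, 35]);
translate([361, 339, 986]) cube([282, 32, 35]);
translate([361, 339, 1245]) cube([282, 32, 35]);


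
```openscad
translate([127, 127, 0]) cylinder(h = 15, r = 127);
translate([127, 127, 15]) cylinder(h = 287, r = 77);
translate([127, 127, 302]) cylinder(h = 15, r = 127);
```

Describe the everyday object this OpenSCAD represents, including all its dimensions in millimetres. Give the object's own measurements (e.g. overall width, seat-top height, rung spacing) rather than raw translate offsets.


A spool: two coaxial disc flanges of radius 127 mm and thickness 15 mm, joined by a core cylinder of radius 77 mm and height 287 mm. The lower flange rests on z = 0 and the three cylinders share a vertical axis.


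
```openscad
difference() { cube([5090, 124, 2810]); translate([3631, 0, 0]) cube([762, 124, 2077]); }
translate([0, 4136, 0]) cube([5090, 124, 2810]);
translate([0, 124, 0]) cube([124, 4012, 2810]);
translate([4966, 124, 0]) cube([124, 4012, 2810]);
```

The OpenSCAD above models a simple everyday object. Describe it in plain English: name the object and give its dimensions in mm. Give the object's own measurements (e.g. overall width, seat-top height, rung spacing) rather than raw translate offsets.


A single room: four walls, each 2810 mm tall and 124 mm thick, enclosing an outside footprint 5090×4260 mm (x × y), no floor or roof. The front and back walls (−y and +y sides) run the full x-width; the side walls fit between their inner faces. A door opening 762 mm wide and 2077 mm tall is cut through the front wall from the floor up, its −x edge 3631 mm from the wall's −x end.


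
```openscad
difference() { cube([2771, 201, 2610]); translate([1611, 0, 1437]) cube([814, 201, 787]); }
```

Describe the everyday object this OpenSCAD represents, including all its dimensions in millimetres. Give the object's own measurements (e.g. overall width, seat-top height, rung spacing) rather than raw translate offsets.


A wall 2771 mm long (x), 201 mm thick (y), 2610 mm tall, with a rectangular window opening cut through it. The opening is 814 mm wide and 787 mm tall; its sill is at z = 1437 mm and its near (−x) edge is 1611 mm from the wall's −x end. The opening passes through the full wall thickness.


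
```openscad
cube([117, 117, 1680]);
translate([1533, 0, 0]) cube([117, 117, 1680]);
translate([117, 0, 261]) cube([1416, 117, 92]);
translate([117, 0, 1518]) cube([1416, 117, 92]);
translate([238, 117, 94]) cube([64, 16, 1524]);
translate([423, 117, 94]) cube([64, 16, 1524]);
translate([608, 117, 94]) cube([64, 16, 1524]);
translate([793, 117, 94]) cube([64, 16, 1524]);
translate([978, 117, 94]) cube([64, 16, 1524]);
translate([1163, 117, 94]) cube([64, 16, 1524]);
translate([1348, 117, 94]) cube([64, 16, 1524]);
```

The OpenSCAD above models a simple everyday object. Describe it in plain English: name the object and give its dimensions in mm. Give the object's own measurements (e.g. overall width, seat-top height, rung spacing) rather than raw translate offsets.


A fence section. Two 117×117 mm posts, 1680 mm tall, stand on the floor with a clear span of 1416 mm between their inner faces. Two horizontal rails of 117×92 mm section span the gap between the posts with their undersides at z = 261 mm and z = 1518 mm, flush with the posts' −y face. 7 pickets, each 64 mm wide, 16 mm thick and 1524 mm tall, are fixed to the +y face of the rails with their bottoms at z = 94 mm, spaced across the span with a 121 mm gap after the −x post and between neighbouring pickets and before the +x post.


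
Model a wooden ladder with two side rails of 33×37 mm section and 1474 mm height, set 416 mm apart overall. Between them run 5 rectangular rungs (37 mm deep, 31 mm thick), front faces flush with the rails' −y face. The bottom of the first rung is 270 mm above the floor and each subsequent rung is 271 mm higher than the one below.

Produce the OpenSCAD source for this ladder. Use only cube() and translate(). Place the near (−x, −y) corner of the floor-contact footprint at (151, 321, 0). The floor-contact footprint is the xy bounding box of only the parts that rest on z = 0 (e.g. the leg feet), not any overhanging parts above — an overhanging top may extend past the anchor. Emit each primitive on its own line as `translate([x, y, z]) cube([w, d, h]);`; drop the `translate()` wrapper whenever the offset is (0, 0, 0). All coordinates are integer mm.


translate([151, 321, 0]) cube([33, 37, 1474]);
translate([534, 321, 0]) cube([33, 37, 1474]);
translate([184, 321, 270]) cube([350, 37, 31]);
translate([184, 321, 541]) cube([350, 37, 31]);
translate([184, 321, 812]) cube([350, 37, 31]);
translate([184, 321, 1083]) cube([350, 37, 31]);
translate([184, 321, 1354]) cube([350, 37, 31]);
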